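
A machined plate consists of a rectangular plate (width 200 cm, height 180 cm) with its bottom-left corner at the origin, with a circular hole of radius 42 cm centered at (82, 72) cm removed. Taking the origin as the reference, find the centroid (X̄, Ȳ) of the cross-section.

X̄ = 103.28 cm, Ȳ = 93.28 cm

plate: A = 200 × 180 = 36000.00, centroid at (100.00, 90.00).
hole: A = −π·42² = -5541.77, centroid at (82.00, 72.00).
ΣA = 30458.23 cm²
ΣAX̄ = (36000.00)(100.00) + (-5541.77)(82.00) = 3145574.91 cm³
ΣAȲ = (36000.00)(90.00) + (-5541.77)(72.00) = 2840992.60 cm³
X̄ = 3145574.91 / 30458.23 = 103.28 cm
Ȳ = 2840992.60 / 30458.23 = 93.28 cm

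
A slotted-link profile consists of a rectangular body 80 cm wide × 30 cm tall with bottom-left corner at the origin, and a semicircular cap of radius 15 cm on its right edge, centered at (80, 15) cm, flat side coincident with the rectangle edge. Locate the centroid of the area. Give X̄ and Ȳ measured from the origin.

X̄ = 45.95 cm, Ȳ = 15.00 cm

Part | A | x̄ᵢ | ȳᵢ | A·x̄ᵢ | A·ȳᵢ
rectangular body | 2400.00 | 40.00 | 15.00 | 96000.00 | 36000.00
semicircular end | 353.43 | 86.37 | 15.00 | 30524.33 | 5301.44
Σ | 2753.43 |  |  | 126524.33 | 41301.44
X̄ = 126524.33 / 2753.43 = 45.95 cm
Ȳ = 41301.44 / 2753.43 = 15.00 cm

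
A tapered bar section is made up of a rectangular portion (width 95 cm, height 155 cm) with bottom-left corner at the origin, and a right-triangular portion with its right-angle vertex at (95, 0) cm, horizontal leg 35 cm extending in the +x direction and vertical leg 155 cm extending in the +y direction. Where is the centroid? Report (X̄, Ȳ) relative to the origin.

X̄ = 56.70 cm, Ȳ = 73.48 cm

Part | A | x̄ᵢ | ȳᵢ | A·x̄ᵢ | A·ȳᵢ
rectangular portion | 14725.00 | 47.50 | 77.50 | 699437.50 | 1141187.50
triangular portion | 2712.50 | 106.67 | 51.67 | 289333.33 | 140145.83
Σ | 17437.50 |  |  | 988770.83 | 1281333.33
X̄ = 988770.83 / 17437.50 = 56.70 cm
Ȳ = 1281333.33 / 17437.50 = 73.48 cm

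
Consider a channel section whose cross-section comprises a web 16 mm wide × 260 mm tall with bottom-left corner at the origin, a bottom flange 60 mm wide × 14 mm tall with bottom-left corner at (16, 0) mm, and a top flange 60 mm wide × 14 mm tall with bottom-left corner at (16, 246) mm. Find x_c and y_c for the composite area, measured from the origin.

x_c = 18.93 mm, y_c = 130.00 mm

web: A = 16 × 260 = 4160.00, centroid at (8.00, 130.00).
bottom flange: A = 60 × 14 = 840.00, centroid at (46.00, 7.00).
top flange: A = 60 × 14 = 840.00, centroid at (46.00, 253.00).
ΣA = 5840.00 mm²
ΣAx_c = (4160.00)(8.00) + (840.00)(46.00) + (840.00)(46.00) = 110560.00 mm³
ΣAy_c = (4160.00)(130.00) + (840.00)(7.00) + (840.00)(253.00) = 759200.00 mm³
x_c = 110560.00 / 5840.00 = 18.93 mm
y_c = 759200.00 / 5840.00 = 130.00 mm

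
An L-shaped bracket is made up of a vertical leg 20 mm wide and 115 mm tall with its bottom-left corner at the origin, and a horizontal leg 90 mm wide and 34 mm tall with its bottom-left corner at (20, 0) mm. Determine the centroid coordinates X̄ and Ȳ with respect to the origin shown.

X̄ = 41.40 mm, Ȳ = 34.38 mm

vertical leg: A = 20 × 115 = 2300.00, centroid at (10.00, 57.50).
horizontal leg: A = 90 × 34 = 3060.00, centroid at (65.00, 17.00).
ΣA = 5360.00 mm²
ΣAX̄ = (2300.00)(10.00) + (3060.00)(65.00) = 221900.00 mm³
ΣAȲ = (2300.00)(57.50) + (3060.00)(17.00) = 184270.00 mm³
X̄ = 221900.00 / 5360.00 = 41.40 mm
Ȳ = 184270.00 / 5360.00 = 34.38 mm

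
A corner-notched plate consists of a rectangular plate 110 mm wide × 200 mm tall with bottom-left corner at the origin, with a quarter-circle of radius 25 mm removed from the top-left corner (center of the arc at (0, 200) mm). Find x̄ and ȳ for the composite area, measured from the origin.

x̄ = 56.01 mm, ȳ = 97.96 mm

plate: A = 110 × 200 = 22000.00, centroid at (55.00, 100.00).
removed quarter-circle: A = −¼π·25² = -490.87, centroid at (10.61, 189.39).
ΣA = 21509.13 mm²
ΣAx̄ = (22000.00)(55.00) + (-490.87)(10.61) = 1204791.67 mm³
ΣAȳ = (22000.00)(100.00) + (-490.87)(189.39) = 2107033.56 mm³
x̄ = 1204791.67 / 21509.13 = 56.01 mm
ȳ = 2107033.56 / 21509.13 = 97.96 mm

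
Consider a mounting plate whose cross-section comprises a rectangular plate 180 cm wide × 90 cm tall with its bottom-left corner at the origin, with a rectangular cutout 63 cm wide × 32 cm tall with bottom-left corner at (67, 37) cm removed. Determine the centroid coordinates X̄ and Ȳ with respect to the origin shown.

X̄ = 88.79 cm, Ȳ = 43.86 cm

Part | A | x̄ᵢ | ȳᵢ | A·x̄ᵢ | A·ȳᵢ
plate | 16200.00 | 90.00 | 45.00 | 1458000.00 | 729000.00
hole | -2016.00 | 98.50 | 53.00 | -198576.00 | -106848.00
Σ | 14184.00 |  |  | 1259424.00 | 622152.00
X̄ = 1259424.00 / 14184.00 = 88.79 cm
Ȳ = 622152.00 / 14184.00 = 43.86 cm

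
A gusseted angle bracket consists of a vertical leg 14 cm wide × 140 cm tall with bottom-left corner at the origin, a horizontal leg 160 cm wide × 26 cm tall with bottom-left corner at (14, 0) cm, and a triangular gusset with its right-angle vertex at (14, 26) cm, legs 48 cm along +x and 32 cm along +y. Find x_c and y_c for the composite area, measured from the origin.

vertical leg: A = 14 × 140 = 1960.00, centroid at (7.00, 70.00).
horizontal leg: A = 160 × 26 = 4160.00, centroid at (94.00, 13.00).
gusset: A = ½·48·32 = 768.00, centroid at (30.00, 36.67).
ΣA = 6888.00 cm²
ΣAx_c = (1960.00)(7.00) + (4160.00)(94.00) + (768.00)(30.00) = 427800.00 cm³
ΣAy_c = (1960.00)(70.00) + (4160.00)(13.00) + (768.00)(36.67) = 219440.00 cm³
x_c = 427800.00 / 6888.00 = 62.11 cm
y_c = 219440.00 / 6888.00 = 31.86 cm

x_c = 62.11 cm, y_c = 31.86 cm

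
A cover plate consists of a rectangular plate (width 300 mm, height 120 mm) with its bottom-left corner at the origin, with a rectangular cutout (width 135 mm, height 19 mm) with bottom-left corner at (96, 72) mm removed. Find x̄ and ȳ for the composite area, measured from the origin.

plate: A = 300 × 120 = 36000.00, centroid at (150.00, 60.00).
hole: A = −(135 × 19) = -2565.00, centroid at (163.50, 81.50).
ΣA = 33435.00 mm²
ΣAx̄ = (36000.00)(150.00) + (-2565.00)(163.50) = 4980622.50 mm³
ΣAȳ = (36000.00)(60.00) + (-2565.00)(81.50) = 1950952.50 mm³
x̄ = 4980622.50 / 33435.00 = 148.96 mm
ȳ = 1950952.50 / 33435.00 = 58.35 mm

x̄ = 148.96 mm, ȳ = 58.35 mm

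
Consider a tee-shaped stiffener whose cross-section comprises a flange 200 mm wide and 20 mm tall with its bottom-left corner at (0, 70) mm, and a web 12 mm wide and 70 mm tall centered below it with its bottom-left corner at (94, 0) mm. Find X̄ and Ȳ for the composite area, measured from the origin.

web: A = 12 × 70 = 840.00, centroid at (100.00, 35.00).
flange: A = 200 × 20 = 4000.00, centroid at (100.00, 80.00).
ΣA = 4840.00 mm², ΣAX̄ = 484000.00 mm³, ΣAȲ = 349400.00 mm³.
X̄ = 484000.00/4840.00 = 100.00 mm; Ȳ = 349400.00/4840.00 = 72.19 mm.

X̄ = 100.00 mm, Ȳ = 72.19 mm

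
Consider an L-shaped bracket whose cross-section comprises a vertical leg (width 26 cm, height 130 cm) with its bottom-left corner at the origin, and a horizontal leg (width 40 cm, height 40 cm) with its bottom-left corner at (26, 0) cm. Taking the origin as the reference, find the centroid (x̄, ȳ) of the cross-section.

x̄ = 23.60 cm, ȳ = 50.54 cm

vertical leg: A = 26 × 130 = 3380.00, centroid at (13.00, 65.00).
horizontal leg: A = 40 × 40 = 1600.00, centroid at (46.00, 20.00).
ΣA = 4980.00 cm²
ΣAx̄ = (3380.00)(13.00) + (1600.00)(46.00) = 117540.00 cm³
ΣAȳ = (3380.00)(65.00) + (1600.00)(20.00) = 251700.00 cm³
x̄ = 117540.00 / 4980.00 = 23.60 cm
ȳ = 251700.00 / 4980.00 = 50.54 cm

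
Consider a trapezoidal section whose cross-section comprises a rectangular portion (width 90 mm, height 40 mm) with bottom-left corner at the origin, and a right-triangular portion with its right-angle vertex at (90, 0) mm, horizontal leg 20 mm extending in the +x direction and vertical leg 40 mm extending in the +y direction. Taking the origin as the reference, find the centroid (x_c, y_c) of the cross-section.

Part | A | x̄ᵢ | ȳᵢ | A·x̄ᵢ | A·ȳᵢ
rectangular portion | 3600.00 | 45.00 | 20.00 | 162000.00 | 72000.00
triangular portion | 400.00 | 96.67 | 13.33 | 38666.67 | 5333.33
Σ | 4000.00 |  |  | 200666.67 | 77333.33
x_c = 200666.67 / 4000.00 = 50.17 mm
y_c = 77333.33 / 4000.00 = 19.33 mm

x_c = 50.17 mm, y_c = 19.33 mm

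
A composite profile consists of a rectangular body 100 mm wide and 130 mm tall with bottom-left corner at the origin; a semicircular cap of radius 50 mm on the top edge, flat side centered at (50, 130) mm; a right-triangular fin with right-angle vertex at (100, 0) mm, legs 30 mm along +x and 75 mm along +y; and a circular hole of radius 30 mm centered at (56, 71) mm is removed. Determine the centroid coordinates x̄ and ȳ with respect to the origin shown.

rectangular body: A = 100 × 130 = 13000.00, centroid at (50.00, 65.00).
semicircular top: A = ½π·50² = 3926.99, centroid at (50.00, 151.22).
triangular fin: A = ½·30·75 = 1125.00, centroid at (110.00, 25.00).
hole: A = −π·30² = -2827.43, centroid at (56.00, 71.00).
ΣA = 15224.56 mm², ΣAx̄ = 811763.27 mm³, ΣAȳ = 1266219.37 mm³.
x̄ = 811763.27/15224.56 = 53.32 mm; ȳ = 1266219.37/15224.56 = 83.17 mm.

x̄ = 53.32 mm, ȳ = 83.17 mm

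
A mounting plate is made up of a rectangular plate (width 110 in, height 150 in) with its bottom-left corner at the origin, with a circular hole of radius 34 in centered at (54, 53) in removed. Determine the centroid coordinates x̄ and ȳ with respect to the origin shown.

x̄ = 55.28 in, ȳ = 81.21 in

plate: A = 110 × 150 = 16500.00, centroid at (55.00, 75.00).
hole: A = −π·34² = -3631.68, centroid at (54.00, 53.00).
ΣA = 12868.32 in²
ΣAx̄ = (16500.00)(55.00) + (-3631.68)(54.00) = 711389.22 in³
ΣAȳ = (16500.00)(75.00) + (-3631.68)(53.00) = 1045020.90 in³
x̄ = 711389.22 / 12868.32 = 55.28 in
ȳ = 1045020.90 / 12868.32 = 81.21 in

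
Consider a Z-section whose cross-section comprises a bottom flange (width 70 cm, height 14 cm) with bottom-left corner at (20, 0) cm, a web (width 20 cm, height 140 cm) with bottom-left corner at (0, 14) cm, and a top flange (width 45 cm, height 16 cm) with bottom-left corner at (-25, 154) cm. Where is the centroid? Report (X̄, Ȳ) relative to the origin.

X̄ = 17.80 cm, Ȳ = 79.71 cm

bottom flange: A = 70 × 14 = 980.00, centroid at (55.00, 7.00).
web: A = 20 × 140 = 2800.00, centroid at (10.00, 84.00).
top flange: A = 45 × 16 = 720.00, centroid at (-2.50, 162.00).
ΣA = 4500.00 cm², ΣAX̄ = 80100.00 cm³, ΣAȲ = 358700.00 cm³.
X̄ = 80100.00/4500.00 = 17.80 cm; Ȳ = 358700.00/4500.00 = 79.71 cm.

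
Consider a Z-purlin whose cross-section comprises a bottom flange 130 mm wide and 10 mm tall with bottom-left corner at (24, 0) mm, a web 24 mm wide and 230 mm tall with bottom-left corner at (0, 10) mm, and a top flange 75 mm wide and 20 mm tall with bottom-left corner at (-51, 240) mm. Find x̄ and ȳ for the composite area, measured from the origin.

bottom flange: A = 130 × 10 = 1300.00, centroid at (89.00, 5.00).
web: A = 24 × 230 = 5520.00, centroid at (12.00, 125.00).
top flange: A = 75 × 20 = 1500.00, centroid at (-13.50, 250.00).
ΣA = 8320.00 mm², ΣAx̄ = 161690.00 mm³, ΣAȳ = 1071500.00 mm³.
x̄ = 161690.00/8320.00 = 19.43 mm; ȳ = 1071500.00/8320.00 = 128.79 mm.

x̄ = 19.43 mm, ȳ = 128.79 mm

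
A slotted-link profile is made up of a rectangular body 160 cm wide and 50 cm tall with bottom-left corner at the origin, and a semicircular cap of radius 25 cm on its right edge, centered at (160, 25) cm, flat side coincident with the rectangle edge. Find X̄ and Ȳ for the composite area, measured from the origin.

rectangular body: A = 160 × 50 = 8000.00, centroid at (80.00, 25.00).
semicircular end: A = ½π·25² = 981.75, centroid at (170.61, 25.00).
ΣA = 8981.75 cm²
ΣAX̄ = (8000.00)(80.00) + (981.75)(170.61) = 807496.30 cm³
ΣAȲ = (8000.00)(25.00) + (981.75)(25.00) = 224543.69 cm³
X̄ = 807496.30 / 8981.75 = 89.90 cm
Ȳ = 224543.69 / 8981.75 = 25.00 cm

X̄ = 89.90 cm, Ȳ = 25.00 cm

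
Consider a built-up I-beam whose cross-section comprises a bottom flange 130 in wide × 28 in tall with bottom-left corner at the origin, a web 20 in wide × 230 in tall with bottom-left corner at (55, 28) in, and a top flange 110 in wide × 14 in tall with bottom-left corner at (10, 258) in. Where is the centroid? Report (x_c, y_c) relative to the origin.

x_c = 65.00 in, y_c = 114.20 in

Part | A | x̄ᵢ | ȳᵢ | A·x̄ᵢ | A·ȳᵢ
bottom flange | 3640.00 | 65.00 | 14.00 | 236600.00 | 50960.00
web | 4600.00 | 65.00 | 143.00 | 299000.00 | 657800.00
top flange | 1540.00 | 65.00 | 265.00 | 100100.00 | 408100.00
Σ | 9780.00 |  |  | 635700.00 | 1116860.00
x_c = 635700.00 / 9780.00 = 65.00 in
y_c = 1116860.00 / 9780.00 = 114.20 in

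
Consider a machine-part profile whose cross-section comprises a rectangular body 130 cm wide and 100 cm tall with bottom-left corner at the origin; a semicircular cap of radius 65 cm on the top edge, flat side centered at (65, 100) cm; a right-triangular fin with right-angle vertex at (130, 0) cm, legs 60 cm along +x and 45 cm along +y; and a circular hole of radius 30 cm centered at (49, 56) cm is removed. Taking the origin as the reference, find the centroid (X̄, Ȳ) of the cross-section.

X̄ = 73.81 cm, Ȳ = 74.82 cm

rectangular body: A = 130 × 100 = 13000.00, centroid at (65.00, 50.00).
semicircular top: A = ½π·65² = 6636.61, centroid at (65.00, 127.59).
triangular fin: A = ½·60·45 = 1350.00, centroid at (150.00, 15.00).
hole: A = −π·30² = -2827.43, centroid at (49.00, 56.00).
ΣA = 18159.18 cm², ΣAX̄ = 1340335.71 cm³, ΣAȲ = 1358658.51 cm³.
X̄ = 1340335.71/18159.18 = 73.81 cm; Ȳ = 1358658.51/18159.18 = 74.82 cm.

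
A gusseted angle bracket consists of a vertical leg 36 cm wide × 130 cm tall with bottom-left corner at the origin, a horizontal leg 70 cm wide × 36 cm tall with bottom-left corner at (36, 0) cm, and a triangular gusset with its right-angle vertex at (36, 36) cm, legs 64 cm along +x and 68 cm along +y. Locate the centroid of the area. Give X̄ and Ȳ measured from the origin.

X̄ = 41.37 cm, Ȳ = 50.90 cm

vertical leg: A = 36 × 130 = 4680.00, centroid at (18.00, 65.00).
horizontal leg: A = 70 × 36 = 2520.00, centroid at (71.00, 18.00).
gusset: A = ½·64·68 = 2176.00, centroid at (57.33, 58.67).
ΣA = 9376.00 cm², ΣAX̄ = 387917.33 cm³, ΣAȲ = 477218.67 cm³.
X̄ = 387917.33/9376.00 = 41.37 cm; Ȳ = 477218.67/9376.00 = 50.90 cm.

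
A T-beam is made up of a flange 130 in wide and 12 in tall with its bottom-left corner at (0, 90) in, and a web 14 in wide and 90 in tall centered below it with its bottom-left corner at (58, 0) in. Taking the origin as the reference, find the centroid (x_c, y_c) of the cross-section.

x_c = 65.00 in, y_c = 73.21 in

web: A = 14 × 90 = 1260.00, centroid at (65.00, 45.00).
flange: A = 130 × 12 = 1560.00, centroid at (65.00, 96.00).
ΣA = 2820.00 in²
ΣAx_c = (1260.00)(65.00) + (1560.00)(65.00) = 183300.00 in³
ΣAy_c = (1260.00)(45.00) + (1560.00)(96.00) = 206460.00 in³
x_c = 183300.00 / 2820.00 = 65.00 in
y_c = 206460.00 / 2820.00 = 73.21 in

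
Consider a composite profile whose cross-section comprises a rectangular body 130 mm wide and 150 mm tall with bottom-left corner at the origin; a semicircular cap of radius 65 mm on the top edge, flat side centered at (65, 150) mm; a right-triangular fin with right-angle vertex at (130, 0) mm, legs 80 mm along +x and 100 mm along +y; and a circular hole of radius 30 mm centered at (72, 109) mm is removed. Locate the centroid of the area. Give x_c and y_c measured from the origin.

x_c = 77.70 mm, y_c = 90.31 mm

rectangular body: A = 130 × 150 = 19500.00, centroid at (65.00, 75.00).
semicircular top: A = ½π·65² = 6636.61, centroid at (65.00, 177.59).
triangular fin: A = ½·80·100 = 4000.00, centroid at (156.67, 33.33).
hole: A = −π·30² = -2827.43, centroid at (72.00, 109.00).
ΣA = 27309.18 mm², ΣAx_c = 2121971.40 mm³, ΣAy_c = 2466218.60 mm³.
x_c = 2121971.40/27309.18 = 77.70 mm; y_c = 2466218.60/27309.18 = 90.31 mm.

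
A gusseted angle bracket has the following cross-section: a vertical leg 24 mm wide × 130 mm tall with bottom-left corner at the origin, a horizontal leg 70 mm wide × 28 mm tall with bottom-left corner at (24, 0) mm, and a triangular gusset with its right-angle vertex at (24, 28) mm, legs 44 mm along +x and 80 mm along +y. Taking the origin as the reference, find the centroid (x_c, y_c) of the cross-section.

vertical leg: A = 24 × 130 = 3120.00, centroid at (12.00, 65.00).
horizontal leg: A = 70 × 28 = 1960.00, centroid at (59.00, 14.00).
gusset: A = ½·44·80 = 1760.00, centroid at (38.67, 54.67).
ΣA = 6840.00 mm², ΣAx_c = 221133.33 mm³, ΣAy_c = 326453.33 mm³.
x_c = 221133.33/6840.00 = 32.33 mm; y_c = 326453.33/6840.00 = 47.73 mm.

x_c = 32.33 mm, y_c = 47.73 mm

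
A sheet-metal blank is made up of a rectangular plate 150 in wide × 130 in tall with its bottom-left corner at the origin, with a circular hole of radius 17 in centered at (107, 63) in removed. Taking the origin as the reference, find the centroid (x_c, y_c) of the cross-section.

x_c = 73.44 in, y_c = 65.10 in

Part | A | x̄ᵢ | ȳᵢ | A·x̄ᵢ | A·ȳᵢ
plate | 19500.00 | 75.00 | 65.00 | 1462500.00 | 1267500.00
hole | -907.92 | 107.00 | 63.00 | -97147.47 | -57198.98
Σ | 18592.08 |  |  | 1365352.53 | 1210301.02
x_c = 1365352.53 / 18592.08 = 73.44 in
y_c = 1210301.02 / 18592.08 = 65.10 in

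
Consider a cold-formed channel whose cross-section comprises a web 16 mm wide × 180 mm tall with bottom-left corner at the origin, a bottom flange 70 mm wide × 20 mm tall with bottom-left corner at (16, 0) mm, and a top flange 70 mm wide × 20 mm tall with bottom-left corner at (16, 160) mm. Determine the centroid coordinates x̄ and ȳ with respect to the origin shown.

web: A = 16 × 180 = 2880.00, centroid at (8.00, 90.00).
bottom flange: A = 70 × 20 = 1400.00, centroid at (51.00, 10.00).
top flange: A = 70 × 20 = 1400.00, centroid at (51.00, 170.00).
ΣA = 5680.00 mm²
ΣAx̄ = (2880.00)(8.00) + (1400.00)(51.00) + (1400.00)(51.00) = 165840.00 mm³
ΣAȳ = (2880.00)(90.00) + (1400.00)(10.00) + (1400.00)(170.00) = 511200.00 mm³
x̄ = 165840.00 / 5680.00 = 29.20 mm
ȳ = 511200.00 / 5680.00 = 90.00 mm

x̄ = 29.20 mm, ȳ = 90.00 mm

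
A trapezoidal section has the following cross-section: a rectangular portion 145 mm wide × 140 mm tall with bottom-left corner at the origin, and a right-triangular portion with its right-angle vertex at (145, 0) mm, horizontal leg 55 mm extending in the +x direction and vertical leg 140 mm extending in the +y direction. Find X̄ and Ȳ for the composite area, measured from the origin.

rectangular portion: A = 145 × 140 = 20300.00, centroid at (72.50, 70.00).
triangular portion: A = ½·55·140 = 3850.00, centroid at (163.33, 46.67).
ΣA = 24150.00 mm²
ΣAX̄ = (20300.00)(72.50) + (3850.00)(163.33) = 2100583.33 mm³
ΣAȲ = (20300.00)(70.00) + (3850.00)(46.67) = 1600666.67 mm³
X̄ = 2100583.33 / 24150.00 = 86.98 mm
Ȳ = 1600666.67 / 24150.00 = 66.28 mm

X̄ = 86.98 mm, Ȳ = 66.28 mm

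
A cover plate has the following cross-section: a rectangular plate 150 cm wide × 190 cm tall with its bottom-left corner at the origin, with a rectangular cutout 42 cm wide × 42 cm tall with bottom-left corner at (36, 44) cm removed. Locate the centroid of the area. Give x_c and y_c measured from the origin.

Part | A | x̄ᵢ | ȳᵢ | A·x̄ᵢ | A·ȳᵢ
plate | 28500.00 | 75.00 | 95.00 | 2137500.00 | 2707500.00
hole | -1764.00 | 57.00 | 65.00 | -100548.00 | -114660.00
Σ | 26736.00 |  |  | 2036952.00 | 2592840.00
x_c = 2036952.00 / 26736.00 = 76.19 cm
y_c = 2592840.00 / 26736.00 = 96.98 cm

x_c = 76.19 cm, y_c = 96.98 cm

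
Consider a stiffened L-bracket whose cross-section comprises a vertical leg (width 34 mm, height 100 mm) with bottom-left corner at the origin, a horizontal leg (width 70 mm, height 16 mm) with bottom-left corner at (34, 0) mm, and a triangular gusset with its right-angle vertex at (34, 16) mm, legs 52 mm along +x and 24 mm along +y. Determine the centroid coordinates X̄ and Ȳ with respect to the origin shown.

vertical leg: A = 34 × 100 = 3400.00, centroid at (17.00, 50.00).
horizontal leg: A = 70 × 16 = 1120.00, centroid at (69.00, 8.00).
gusset: A = ½·52·24 = 624.00, centroid at (51.33, 24.00).
ΣA = 5144.00 mm²
ΣAX̄ = (3400.00)(17.00) + (1120.00)(69.00) + (624.00)(51.33) = 167112.00 mm³
ΣAȲ = (3400.00)(50.00) + (1120.00)(8.00) + (624.00)(24.00) = 193936.00 mm³
X̄ = 167112.00 / 5144.00 = 32.49 mm
Ȳ = 193936.00 / 5144.00 = 37.70 mm

X̄ = 32.49 mm, Ȳ = 37.70 mm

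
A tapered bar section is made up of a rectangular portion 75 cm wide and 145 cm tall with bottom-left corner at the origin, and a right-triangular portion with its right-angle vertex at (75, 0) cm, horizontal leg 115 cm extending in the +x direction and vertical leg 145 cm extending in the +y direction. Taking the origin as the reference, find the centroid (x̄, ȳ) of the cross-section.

rectangular portion: A = 75 × 145 = 10875.00, centroid at (37.50, 72.50).
triangular portion: A = ½·115·145 = 8337.50, centroid at (113.33, 48.33).
ΣA = 19212.50 cm², ΣAx̄ = 1352729.17 cm³, ΣAȳ = 1191416.67 cm³.
x̄ = 1352729.17/19212.50 = 70.41 cm; ȳ = 1191416.67/19212.50 = 62.01 cm.

x̄ = 70.41 cm, ȳ = 62.01 cm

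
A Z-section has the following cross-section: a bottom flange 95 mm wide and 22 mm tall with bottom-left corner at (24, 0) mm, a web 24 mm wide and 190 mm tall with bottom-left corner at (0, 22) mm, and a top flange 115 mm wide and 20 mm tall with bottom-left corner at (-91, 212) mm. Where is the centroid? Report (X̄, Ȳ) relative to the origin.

X̄ = 14.20 mm, Ȳ = 119.23 mm

bottom flange: A = 95 × 22 = 2090.00, centroid at (71.50, 11.00).
web: A = 24 × 190 = 4560.00, centroid at (12.00, 117.00).
top flange: A = 115 × 20 = 2300.00, centroid at (-33.50, 222.00).
ΣA = 8950.00 mm², ΣAX̄ = 127105.00 mm³, ΣAȲ = 1067110.00 mm³.
X̄ = 127105.00/8950.00 = 14.20 mm; Ȳ = 1067110.00/8950.00 = 119.23 mm.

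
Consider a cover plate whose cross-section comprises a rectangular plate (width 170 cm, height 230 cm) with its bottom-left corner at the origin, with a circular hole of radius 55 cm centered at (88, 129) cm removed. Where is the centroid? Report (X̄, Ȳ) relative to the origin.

X̄ = 84.04 cm, Ȳ = 110.50 cm

plate: A = 170 × 230 = 39100.00, centroid at (85.00, 115.00).
hole: A = −π·55² = -9503.32, centroid at (88.00, 129.00).
ΣA = 29596.68 cm², ΣAX̄ = 2487208.04 cm³, ΣAȲ = 3270572.01 cm³.
X̄ = 2487208.04/29596.68 = 84.04 cm; Ȳ = 3270572.01/29596.68 = 110.50 cm.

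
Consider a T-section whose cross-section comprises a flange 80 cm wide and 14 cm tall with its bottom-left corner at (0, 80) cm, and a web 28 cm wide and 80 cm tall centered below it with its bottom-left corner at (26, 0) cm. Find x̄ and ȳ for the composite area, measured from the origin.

web: A = 28 × 80 = 2240.00, centroid at (40.00, 40.00).
flange: A = 80 × 14 = 1120.00, centroid at (40.00, 87.00).
ΣA = 3360.00 cm², ΣAx̄ = 134400.00 cm³, ΣAȳ = 187040.00 cm³.
x̄ = 134400.00/3360.00 = 40.00 cm; ȳ = 187040.00/3360.00 = 55.67 cm.

x̄ = 40.00 cm, ȳ = 55.67 cm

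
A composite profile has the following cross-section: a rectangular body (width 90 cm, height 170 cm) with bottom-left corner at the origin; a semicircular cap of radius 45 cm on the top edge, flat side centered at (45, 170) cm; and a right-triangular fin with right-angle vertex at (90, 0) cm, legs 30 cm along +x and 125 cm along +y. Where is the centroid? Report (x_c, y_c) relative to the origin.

rectangular body: A = 90 × 170 = 15300.00, centroid at (45.00, 85.00).
semicircular top: A = ½π·45² = 3180.86, centroid at (45.00, 189.10).
triangular fin: A = ½·30·125 = 1875.00, centroid at (100.00, 41.67).
ΣA = 20355.86 cm², ΣAx_c = 1019138.82 cm³, ΣAy_c = 1980121.64 cm³.
x_c = 1019138.82/20355.86 = 50.07 cm; y_c = 1980121.64/20355.86 = 97.28 cm.

x_c = 50.07 cm, y_c = 97.28 cm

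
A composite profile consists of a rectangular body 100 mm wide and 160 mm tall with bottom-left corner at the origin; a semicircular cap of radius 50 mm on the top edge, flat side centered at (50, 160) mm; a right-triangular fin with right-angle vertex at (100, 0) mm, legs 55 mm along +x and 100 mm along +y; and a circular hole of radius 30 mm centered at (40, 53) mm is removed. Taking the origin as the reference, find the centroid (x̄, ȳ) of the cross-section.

x̄ = 60.89 mm, ȳ = 97.41 mm

rectangular body: A = 100 × 160 = 16000.00, centroid at (50.00, 80.00).
semicircular top: A = ½π·50² = 3926.99, centroid at (50.00, 181.22).
triangular fin: A = ½·55·100 = 2750.00, centroid at (118.33, 33.33).
hole: A = −π·30² = -2827.43, centroid at (40.00, 53.00).
ΣA = 19849.56 mm²
ΣAx̄ = (16000.00)(50.00) + (3926.99)(50.00) + (2750.00)(118.33) + (-2827.43)(40.00) = 1208668.87 mm³
ΣAȳ = (16000.00)(80.00) + (3926.99)(181.22) + (2750.00)(33.33) + (-2827.43)(53.00) = 1933464.56 mm³
x̄ = 1208668.87 / 19849.56 = 60.89 mm
ȳ = 1933464.56 / 19849.56 = 97.41 mm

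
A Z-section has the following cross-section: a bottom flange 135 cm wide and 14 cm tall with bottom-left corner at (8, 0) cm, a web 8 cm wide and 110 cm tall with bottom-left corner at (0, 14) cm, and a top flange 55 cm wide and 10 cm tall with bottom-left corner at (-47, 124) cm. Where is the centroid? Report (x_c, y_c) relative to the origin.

x_c = 40.81 cm, y_c = 43.64 cm

bottom flange: A = 135 × 14 = 1890.00, centroid at (75.50, 7.00).
web: A = 8 × 110 = 880.00, centroid at (4.00, 69.00).
top flange: A = 55 × 10 = 550.00, centroid at (-19.50, 129.00).
ΣA = 3320.00 cm²
ΣAx_c = (1890.00)(75.50) + (880.00)(4.00) + (550.00)(-19.50) = 135490.00 cm³
ΣAy_c = (1890.00)(7.00) + (880.00)(69.00) + (550.00)(129.00) = 144900.00 cm³
x_c = 135490.00 / 3320.00 = 40.81 cm
y_c = 144900.00 / 3320.00 = 43.64 cm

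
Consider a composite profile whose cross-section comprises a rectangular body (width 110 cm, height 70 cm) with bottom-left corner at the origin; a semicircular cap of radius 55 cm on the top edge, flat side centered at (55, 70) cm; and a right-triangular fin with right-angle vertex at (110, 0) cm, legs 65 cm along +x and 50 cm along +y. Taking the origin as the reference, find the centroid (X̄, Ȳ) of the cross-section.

rectangular body: A = 110 × 70 = 7700.00, centroid at (55.00, 35.00).
semicircular top: A = ½π·55² = 4751.66, centroid at (55.00, 93.34).
triangular fin: A = ½·65·50 = 1625.00, centroid at (131.67, 16.67).
ΣA = 14076.66 cm², ΣAX̄ = 898799.57 cm³, ΣAȲ = 740116.12 cm³.
X̄ = 898799.57/14076.66 = 63.85 cm; Ȳ = 740116.12/14076.66 = 52.58 cm.

X̄ = 63.85 cm, Ȳ = 52.58 cm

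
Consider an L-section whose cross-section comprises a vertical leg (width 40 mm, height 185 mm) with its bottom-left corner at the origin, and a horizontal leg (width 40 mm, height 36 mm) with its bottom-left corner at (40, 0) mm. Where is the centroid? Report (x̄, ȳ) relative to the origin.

x̄ = 26.52 mm, ȳ = 80.36 mm

Part | A | x̄ᵢ | ȳᵢ | A·x̄ᵢ | A·ȳᵢ
vertical leg | 7400.00 | 20.00 | 92.50 | 148000.00 | 684500.00
horizontal leg | 1440.00 | 60.00 | 18.00 | 86400.00 | 25920.00
Σ | 8840.00 |  |  | 234400.00 | 710420.00
x̄ = 234400.00 / 8840.00 = 26.52 mm
ȳ = 710420.00 / 8840.00 = 80.36 mm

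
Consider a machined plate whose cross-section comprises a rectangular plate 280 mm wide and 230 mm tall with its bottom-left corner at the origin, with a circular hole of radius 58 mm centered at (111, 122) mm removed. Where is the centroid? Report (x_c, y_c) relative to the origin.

plate: A = 280 × 230 = 64400.00, centroid at (140.00, 115.00).
hole: A = −π·58² = -10568.32, centroid at (111.00, 122.00).
ΣA = 53831.68 mm²
ΣAx_c = (64400.00)(140.00) + (-10568.32)(111.00) = 7842916.74 mm³
ΣAy_c = (64400.00)(115.00) + (-10568.32)(122.00) = 6116665.24 mm³
x_c = 7842916.74 / 53831.68 = 145.69 mm
y_c = 6116665.24 / 53831.68 = 113.63 mm

x_c = 145.69 mm, y_c = 113.63 mm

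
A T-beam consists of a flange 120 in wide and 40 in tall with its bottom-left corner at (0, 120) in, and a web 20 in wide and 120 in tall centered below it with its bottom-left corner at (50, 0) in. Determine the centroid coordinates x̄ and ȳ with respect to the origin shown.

web: A = 20 × 120 = 2400.00, centroid at (60.00, 60.00).
flange: A = 120 × 40 = 4800.00, centroid at (60.00, 140.00).
ΣA = 7200.00 in², ΣAx̄ = 432000.00 in³, ΣAȳ = 816000.00 in³.
x̄ = 432000.00/7200.00 = 60.00 in; ȳ = 816000.00/7200.00 = 113.33 in.

x̄ = 60.00 in, ȳ = 113.33 in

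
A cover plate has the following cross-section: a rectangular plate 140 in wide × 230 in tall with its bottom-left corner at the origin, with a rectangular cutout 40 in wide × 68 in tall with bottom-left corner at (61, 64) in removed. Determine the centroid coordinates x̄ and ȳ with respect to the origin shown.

Part | A | x̄ᵢ | ȳᵢ | A·x̄ᵢ | A·ȳᵢ
plate | 32200.00 | 70.00 | 115.00 | 2254000.00 | 3703000.00
hole | -2720.00 | 81.00 | 98.00 | -220320.00 | -266560.00
Σ | 29480.00 |  |  | 2033680.00 | 3436440.00
x̄ = 2033680.00 / 29480.00 = 68.99 in
ȳ = 3436440.00 / 29480.00 = 116.57 in

x̄ = 68.99 in, ȳ = 116.57 in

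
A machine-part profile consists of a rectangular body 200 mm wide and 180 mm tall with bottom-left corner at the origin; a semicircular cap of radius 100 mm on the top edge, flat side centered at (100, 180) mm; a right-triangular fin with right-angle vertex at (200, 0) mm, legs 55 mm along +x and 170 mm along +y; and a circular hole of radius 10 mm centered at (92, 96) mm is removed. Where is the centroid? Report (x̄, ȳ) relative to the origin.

x̄ = 109.91 mm, ȳ = 124.29 mm

rectangular body: A = 200 × 180 = 36000.00, centroid at (100.00, 90.00).
semicircular top: A = ½π·100² = 15707.96, centroid at (100.00, 222.44).
triangular fin: A = ½·55·170 = 4675.00, centroid at (218.33, 56.67).
hole: A = −π·10² = -314.16, centroid at (92.00, 96.00).
ΣA = 56068.80 mm²
ΣAx̄ = (36000.00)(100.00) + (15707.96)(100.00) + (4675.00)(218.33) + (-314.16)(92.00) = 6162602.01 mm³
ΣAȳ = (36000.00)(90.00) + (15707.96)(222.44) + (4675.00)(56.67) + (-314.16)(96.00) = 6968857.43 mm³
x̄ = 6162602.01 / 56068.80 = 109.91 mm
ȳ = 6968857.43 / 56068.80 = 124.29 mm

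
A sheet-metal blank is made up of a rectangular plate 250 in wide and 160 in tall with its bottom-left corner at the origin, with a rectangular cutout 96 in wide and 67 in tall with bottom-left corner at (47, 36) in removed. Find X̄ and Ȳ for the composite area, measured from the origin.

Part | A | x̄ᵢ | ȳᵢ | A·x̄ᵢ | A·ȳᵢ
plate | 40000.00 | 125.00 | 80.00 | 5000000.00 | 3200000.00
hole | -6432.00 | 95.00 | 69.50 | -611040.00 | -447024.00
Σ | 33568.00 |  |  | 4388960.00 | 2752976.00
X̄ = 4388960.00 / 33568.00 = 130.75 in
Ȳ = 2752976.00 / 33568.00 = 82.01 in

X̄ = 130.75 in, Ȳ = 82.01 in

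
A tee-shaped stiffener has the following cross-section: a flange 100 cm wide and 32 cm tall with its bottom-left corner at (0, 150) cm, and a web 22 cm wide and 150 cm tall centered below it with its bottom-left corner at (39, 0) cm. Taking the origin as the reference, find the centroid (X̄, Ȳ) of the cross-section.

web: A = 22 × 150 = 3300.00, centroid at (50.00, 75.00).
flange: A = 100 × 32 = 3200.00, centroid at (50.00, 166.00).
ΣA = 6500.00 cm², ΣAX̄ = 325000.00 cm³, ΣAȲ = 778700.00 cm³.
X̄ = 325000.00/6500.00 = 50.00 cm; Ȳ = 778700.00/6500.00 = 119.80 cm.

X̄ = 50.00 cm, Ȳ = 119.80 cm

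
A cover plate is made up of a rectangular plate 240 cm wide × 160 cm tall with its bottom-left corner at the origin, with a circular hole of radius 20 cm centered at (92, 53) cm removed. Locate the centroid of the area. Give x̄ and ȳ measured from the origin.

plate: A = 240 × 160 = 38400.00, centroid at (120.00, 80.00).
hole: A = −π·20² = -1256.64, centroid at (92.00, 53.00).
ΣA = 37143.36 cm², ΣAx̄ = 4492389.39 cm³, ΣAȳ = 3005398.24 cm³.
x̄ = 4492389.39/37143.36 = 120.95 cm; ȳ = 3005398.24/37143.36 = 80.91 cm.

x̄ = 120.95 cm, ȳ = 80.91 cm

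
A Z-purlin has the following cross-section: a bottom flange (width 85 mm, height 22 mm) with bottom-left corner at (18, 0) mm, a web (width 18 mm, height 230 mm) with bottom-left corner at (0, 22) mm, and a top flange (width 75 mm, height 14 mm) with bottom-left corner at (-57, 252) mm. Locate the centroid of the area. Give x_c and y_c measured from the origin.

x_c = 18.40 mm, y_c = 121.77 mm

Part | A | x̄ᵢ | ȳᵢ | A·x̄ᵢ | A·ȳᵢ
bottom flange | 1870.00 | 60.50 | 11.00 | 113135.00 | 20570.00
web | 4140.00 | 9.00 | 137.00 | 37260.00 | 567180.00
top flange | 1050.00 | -19.50 | 259.00 | -20475.00 | 271950.00
Σ | 7060.00 |  |  | 129920.00 | 859700.00
x_c = 129920.00 / 7060.00 = 18.40 mm
y_c = 859700.00 / 7060.00 = 121.77 mm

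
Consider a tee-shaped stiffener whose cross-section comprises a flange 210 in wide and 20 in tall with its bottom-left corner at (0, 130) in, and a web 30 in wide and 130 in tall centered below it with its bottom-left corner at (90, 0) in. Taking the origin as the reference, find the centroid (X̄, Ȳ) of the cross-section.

web: A = 30 × 130 = 3900.00, centroid at (105.00, 65.00).
flange: A = 210 × 20 = 4200.00, centroid at (105.00, 140.00).
ΣA = 8100.00 in²
ΣAX̄ = (3900.00)(105.00) + (4200.00)(105.00) = 850500.00 in³
ΣAȲ = (3900.00)(65.00) + (4200.00)(140.00) = 841500.00 in³
X̄ = 850500.00 / 8100.00 = 105.00 in
Ȳ = 841500.00 / 8100.00 = 103.89 in

X̄ = 105.00 in, Ȳ = 103.89 in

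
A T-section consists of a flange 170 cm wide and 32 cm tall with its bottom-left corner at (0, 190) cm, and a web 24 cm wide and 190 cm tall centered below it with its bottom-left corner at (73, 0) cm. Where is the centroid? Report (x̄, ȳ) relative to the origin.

web: A = 24 × 190 = 4560.00, centroid at (85.00, 95.00).
flange: A = 170 × 32 = 5440.00, centroid at (85.00, 206.00).
ΣA = 10000.00 cm², ΣAx̄ = 850000.00 cm³, ΣAȳ = 1553840.00 cm³.
x̄ = 850000.00/10000.00 = 85.00 cm; ȳ = 1553840.00/10000.00 = 155.38 cm.

x̄ = 85.00 cm, ȳ = 155.38 cm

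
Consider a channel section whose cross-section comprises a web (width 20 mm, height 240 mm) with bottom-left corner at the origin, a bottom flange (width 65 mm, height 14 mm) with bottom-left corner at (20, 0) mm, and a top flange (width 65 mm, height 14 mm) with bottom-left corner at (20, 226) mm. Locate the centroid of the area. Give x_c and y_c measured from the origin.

web: A = 20 × 240 = 4800.00, centroid at (10.00, 120.00).
bottom flange: A = 65 × 14 = 910.00, centroid at (52.50, 7.00).
top flange: A = 65 × 14 = 910.00, centroid at (52.50, 233.00).
ΣA = 6620.00 mm²
ΣAx_c = (4800.00)(10.00) + (910.00)(52.50) + (910.00)(52.50) = 143550.00 mm³
ΣAy_c = (4800.00)(120.00) + (910.00)(7.00) + (910.00)(233.00) = 794400.00 mm³
x_c = 143550.00 / 6620.00 = 21.68 mm
y_c = 794400.00 / 6620.00 = 120.00 mm

x_c = 21.68 mm, y_c = 120.00 mm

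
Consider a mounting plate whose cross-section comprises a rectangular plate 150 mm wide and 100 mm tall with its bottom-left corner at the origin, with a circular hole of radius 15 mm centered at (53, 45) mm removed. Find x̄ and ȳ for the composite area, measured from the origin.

plate: A = 150 × 100 = 15000.00, centroid at (75.00, 50.00).
hole: A = −π·15² = -706.86, centroid at (53.00, 45.00).
ΣA = 14293.14 mm²
ΣAx̄ = (15000.00)(75.00) + (-706.86)(53.00) = 1087536.51 mm³
ΣAȳ = (15000.00)(50.00) + (-706.86)(45.00) = 718191.37 mm³
x̄ = 1087536.51 / 14293.14 = 76.09 mm
ȳ = 718191.37 / 14293.14 = 50.25 mm

x̄ = 76.09 mm, ȳ = 50.25 mm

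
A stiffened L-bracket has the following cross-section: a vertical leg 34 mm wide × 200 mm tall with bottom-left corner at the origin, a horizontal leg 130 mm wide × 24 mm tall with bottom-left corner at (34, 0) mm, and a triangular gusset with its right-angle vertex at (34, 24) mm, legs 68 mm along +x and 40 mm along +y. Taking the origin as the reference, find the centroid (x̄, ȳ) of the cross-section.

vertical leg: A = 34 × 200 = 6800.00, centroid at (17.00, 100.00).
horizontal leg: A = 130 × 24 = 3120.00, centroid at (99.00, 12.00).
gusset: A = ½·68·40 = 1360.00, centroid at (56.67, 37.33).
ΣA = 11280.00 mm², ΣAx̄ = 501546.67 mm³, ΣAȳ = 768213.33 mm³.
x̄ = 501546.67/11280.00 = 44.46 mm; ȳ = 768213.33/11280.00 = 68.10 mm.

x̄ = 44.46 mm, ȳ = 68.10 mm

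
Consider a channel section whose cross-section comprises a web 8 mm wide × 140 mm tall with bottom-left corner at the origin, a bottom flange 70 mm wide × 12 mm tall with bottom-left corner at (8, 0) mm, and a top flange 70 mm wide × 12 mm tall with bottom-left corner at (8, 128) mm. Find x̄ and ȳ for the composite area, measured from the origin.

x̄ = 27.40 mm, ȳ = 70.00 mm

Part | A | x̄ᵢ | ȳᵢ | A·x̄ᵢ | A·ȳᵢ
web | 1120.00 | 4.00 | 70.00 | 4480.00 | 78400.00
bottom flange | 840.00 | 43.00 | 6.00 | 36120.00 | 5040.00
top flange | 840.00 | 43.00 | 134.00 | 36120.00 | 112560.00
Σ | 2800.00 |  |  | 76720.00 | 196000.00
x̄ = 76720.00 / 2800.00 = 27.40 mm
ȳ = 196000.00 / 2800.00 = 70.00 mm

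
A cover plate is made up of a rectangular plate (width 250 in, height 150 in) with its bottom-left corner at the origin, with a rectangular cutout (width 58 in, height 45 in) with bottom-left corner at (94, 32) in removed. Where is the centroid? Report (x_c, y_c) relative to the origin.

plate: A = 250 × 150 = 37500.00, centroid at (125.00, 75.00).
hole: A = −(58 × 45) = -2610.00, centroid at (123.00, 54.50).
ΣA = 34890.00 in², ΣAx_c = 4366470.00 in³, ΣAy_c = 2670255.00 in³.
x_c = 4366470.00/34890.00 = 125.15 in; y_c = 2670255.00/34890.00 = 76.53 in.

x_c = 125.15 in, y_c = 76.53 in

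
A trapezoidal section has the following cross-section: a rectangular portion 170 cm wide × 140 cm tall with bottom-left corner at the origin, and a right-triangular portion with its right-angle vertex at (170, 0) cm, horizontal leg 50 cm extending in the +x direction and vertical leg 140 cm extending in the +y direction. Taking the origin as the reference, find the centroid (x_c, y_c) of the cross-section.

x_c = 98.03 cm, y_c = 67.01 cm

rectangular portion: A = 170 × 140 = 23800.00, centroid at (85.00, 70.00).
triangular portion: A = ½·50·140 = 3500.00, centroid at (186.67, 46.67).
ΣA = 27300.00 cm²
ΣAx_c = (23800.00)(85.00) + (3500.00)(186.67) = 2676333.33 cm³
ΣAy_c = (23800.00)(70.00) + (3500.00)(46.67) = 1829333.33 cm³
x_c = 2676333.33 / 27300.00 = 98.03 cm
y_c = 1829333.33 / 27300.00 = 67.01 cm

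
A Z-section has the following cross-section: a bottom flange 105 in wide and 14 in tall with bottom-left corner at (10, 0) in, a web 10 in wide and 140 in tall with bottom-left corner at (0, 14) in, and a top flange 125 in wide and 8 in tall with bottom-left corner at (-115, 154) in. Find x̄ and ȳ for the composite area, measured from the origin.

x̄ = 11.98 in, ȳ = 73.87 in

bottom flange: A = 105 × 14 = 1470.00, centroid at (62.50, 7.00).
web: A = 10 × 140 = 1400.00, centroid at (5.00, 84.00).
top flange: A = 125 × 8 = 1000.00, centroid at (-52.50, 158.00).
ΣA = 3870.00 in²
ΣAx̄ = (1470.00)(62.50) + (1400.00)(5.00) + (1000.00)(-52.50) = 46375.00 in³
ΣAȳ = (1470.00)(7.00) + (1400.00)(84.00) + (1000.00)(158.00) = 285890.00 in³
x̄ = 46375.00 / 3870.00 = 11.98 in
ȳ = 285890.00 / 3870.00 = 73.87 in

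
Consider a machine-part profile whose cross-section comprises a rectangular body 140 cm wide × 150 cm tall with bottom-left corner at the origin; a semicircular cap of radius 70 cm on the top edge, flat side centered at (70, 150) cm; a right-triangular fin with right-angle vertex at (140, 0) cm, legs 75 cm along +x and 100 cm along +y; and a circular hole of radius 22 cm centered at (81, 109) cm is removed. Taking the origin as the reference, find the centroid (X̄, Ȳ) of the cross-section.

X̄ = 80.98 cm, Ȳ = 94.34 cm

Part | A | x̄ᵢ | ȳᵢ | A·x̄ᵢ | A·ȳᵢ
rectangular body | 21000.00 | 70.00 | 75.00 | 1470000.00 | 1575000.00
semicircular top | 7696.90 | 70.00 | 179.71 | 538783.14 | 1383201.97
triangular fin | 3750.00 | 165.00 | 33.33 | 618750.00 | 125000.00
hole | -1520.53 | 81.00 | 109.00 | -123163.00 | -165737.86
Σ | 30926.37 |  |  | 2504370.14 | 2917464.10
X̄ = 2504370.14 / 30926.37 = 80.98 cm
Ȳ = 2917464.10 / 30926.37 = 94.34 cm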